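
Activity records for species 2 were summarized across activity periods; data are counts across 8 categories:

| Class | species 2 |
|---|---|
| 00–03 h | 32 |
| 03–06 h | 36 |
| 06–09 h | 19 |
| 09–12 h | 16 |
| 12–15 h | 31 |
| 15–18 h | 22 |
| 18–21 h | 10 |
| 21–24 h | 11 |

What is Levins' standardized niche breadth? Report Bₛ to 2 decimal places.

Proportions for species 2 (n=177): 32/177=0.1808, 36/177=0.2034, 19/177=0.1073, 16/177=0.0904, 31/177=0.1751, 22/177=0.1243, 10/177=0.0565, 11/177=0.0621
Σpᵢ² = 0.1808² + 0.2034² + 0.1073² + 0.0904² + 0.1751² + 0.1243² + 0.0565² + 0.0621² = 0.032689 + 0.041372 + 0.011513 + 0.008172 + 0.030660 + 0.015450 + 0.003192 + 0.003856 = 0.146904
B = 1 / 0.146904 = 6.8072
Bₛ = (B − 1)/(n − 1) = (6.8072 − 1)/(8 − 1) = 5.8072/7 = 0.8296

0.83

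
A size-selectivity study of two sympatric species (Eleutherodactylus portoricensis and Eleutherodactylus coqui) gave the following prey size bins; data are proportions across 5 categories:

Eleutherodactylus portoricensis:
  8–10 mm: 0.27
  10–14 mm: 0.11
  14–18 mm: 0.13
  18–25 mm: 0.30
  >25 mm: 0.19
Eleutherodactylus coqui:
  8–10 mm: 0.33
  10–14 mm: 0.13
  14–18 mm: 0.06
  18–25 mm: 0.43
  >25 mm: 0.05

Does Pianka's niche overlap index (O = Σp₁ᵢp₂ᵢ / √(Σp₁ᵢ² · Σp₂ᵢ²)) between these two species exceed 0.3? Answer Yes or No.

Yes

Σ p₁ᵢp₂ᵢ = 0.0891 + 0.0143 + 0.0078 + 0.1290 + 0.0095 = 0.2497
Σp_1ᵢ² = 0.27² + 0.11² + 0.13² + 0.30² + 0.19² = 0.0729 + 0.0121 + 0.0169 + 0.0900 + 0.0361 = 0.2280
Σp_2ᵢ² = 0.33² + 0.13² + 0.06² + 0.43² + 0.05² = 0.1089 + 0.0169 + 0.0036 + 0.1849 + 0.0025 = 0.3168
O = 0.2497 / √(0.2280 × 0.3168) = 0.2497 / 0.26876 = 0.9291
O = 0.9291 > 0.3 → Yes.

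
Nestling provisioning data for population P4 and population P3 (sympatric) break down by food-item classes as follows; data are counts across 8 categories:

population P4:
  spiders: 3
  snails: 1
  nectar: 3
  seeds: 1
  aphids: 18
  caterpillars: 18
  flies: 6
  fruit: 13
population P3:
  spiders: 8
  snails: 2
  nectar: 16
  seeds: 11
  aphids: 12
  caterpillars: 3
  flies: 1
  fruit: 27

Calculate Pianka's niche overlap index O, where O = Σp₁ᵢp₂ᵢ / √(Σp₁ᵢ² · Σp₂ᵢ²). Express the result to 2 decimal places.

Proportions for population P4 (n=63): 3/63=0.0476, 1/63=0.0159, 3/63=0.0476, 1/63=0.0159, 18/63=0.2857, 18/63=0.2857, 6/63=0.0952, 13/63=0.2063
Proportions for population P3 (n=80): 8/80=0.1000, 2/80=0.0250, 16/80=0.2000, 11/80=0.1375, 12/80=0.1500, 3/80=0.0375, 1/80=0.0125, 27/80=0.3375
Σ p₁ᵢp₂ᵢ = 0.004760 + 0.000398 + 0.009520 + 0.002186 + 0.042855 + 0.010714 + 0.001190 + 0.069626 = 0.141249
Σp_1ᵢ² = 0.0476² + 0.0159² + 0.0476² + 0.0159² + 0.2857² + 0.2857² + 0.0952² + 0.2063² = 0.002266 + 0.000253 + 0.002266 + 0.000253 + 0.081624 + 0.081624 + 0.009063 + 0.042560 = 0.219909
Σp_2ᵢ² = 0.1000² + 0.0250² + 0.2000² + 0.1375² + 0.1500² + 0.0375² + 0.0125² + 0.3375² = 0.010000 + 0.000625 + 0.040000 + 0.018906 + 0.022500 + 0.001406 + 0.000156 + 0.113906 = 0.207499
O = 0.141249 / √(0.219909 × 0.207499) = 0.141249 / 0.2136139 = 0.6612

0.66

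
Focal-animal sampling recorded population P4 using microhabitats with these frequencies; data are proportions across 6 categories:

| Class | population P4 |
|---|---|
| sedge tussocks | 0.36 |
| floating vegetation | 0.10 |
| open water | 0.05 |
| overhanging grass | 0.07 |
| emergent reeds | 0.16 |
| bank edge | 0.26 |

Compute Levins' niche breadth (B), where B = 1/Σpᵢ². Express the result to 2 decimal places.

Σpᵢ² = 0.36² + 0.10² + 0.05² + 0.07² + 0.16² + 0.26² = 0.1296 + 0.0100 + 0.0025 + 0.0049 + 0.0256 + 0.0676 = 0.2402
B = 1 / 0.2402 = 4.1632

4.16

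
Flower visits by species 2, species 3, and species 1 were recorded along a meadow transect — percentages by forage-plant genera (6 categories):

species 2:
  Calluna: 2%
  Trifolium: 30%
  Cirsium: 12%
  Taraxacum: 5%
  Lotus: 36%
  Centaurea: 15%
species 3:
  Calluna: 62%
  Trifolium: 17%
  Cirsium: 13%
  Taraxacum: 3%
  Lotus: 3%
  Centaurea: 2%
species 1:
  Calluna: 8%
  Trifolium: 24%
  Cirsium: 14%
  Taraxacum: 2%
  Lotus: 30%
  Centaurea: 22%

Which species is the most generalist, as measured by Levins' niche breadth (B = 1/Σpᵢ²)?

species 1

Convert percentages to proportions (divide by 100).
Σp_2ᵢ² = 0.02² + 0.30² + 0.12² + 0.05² + 0.36² + 0.15² = 0.0004 + 0.0900 + 0.0144 + 0.0025 + 0.1296 + 0.0225 = 0.2594
B_2 = 1 / 0.2594 = 3.8551
Σp_3ᵢ² = 0.62² + 0.17² + 0.13² + 0.03² + 0.03² + 0.02² = 0.3844 + 0.0289 + 0.0169 + 0.0009 + 0.0009 + 0.0004 = 0.4324
B_3 = 1 / 0.4324 = 2.3127
Σp_1ᵢ² = 0.08² + 0.24² + 0.14² + 0.02² + 0.30² + 0.22² = 0.0064 + 0.0576 + 0.0196 + 0.0004 + 0.0900 + 0.0484 = 0.2224
B_1 = 1 / 0.2224 = 4.4964
Highest B → broadest niche (most generalist): species 1 (B = 4.50).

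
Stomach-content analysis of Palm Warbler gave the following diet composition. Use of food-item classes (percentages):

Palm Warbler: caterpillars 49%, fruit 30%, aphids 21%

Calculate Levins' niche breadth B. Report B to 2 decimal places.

2.67

Convert percentages to proportions (divide by 100).
Σpᵢ² = 0.49² + 0.30² + 0.21² = 0.2401 + 0.0900 + 0.0441 = 0.3742
B = 1 / 0.3742 = 2.6724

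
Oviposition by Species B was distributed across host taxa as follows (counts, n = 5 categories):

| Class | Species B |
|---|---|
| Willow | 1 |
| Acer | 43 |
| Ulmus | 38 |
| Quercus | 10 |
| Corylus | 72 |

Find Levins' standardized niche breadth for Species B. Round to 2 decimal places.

0.53

Proportions for Species B (n=164): 1/164=0.0061, 43/164=0.2622, 38/164=0.2317, 10/164=0.0610, 72/164=0.4390
Σpᵢ² = 0.0061² + 0.2622² + 0.2317² + 0.0610² + 0.4390² = 0.000037 + 0.068749 + 0.053685 + 0.003721 + 0.192721 = 0.318913
B = 1 / 0.318913 = 3.1357
Bₛ = (B − 1)/(n − 1) = (3.1357 − 1)/(5 − 1) = 2.1357/4 = 0.5339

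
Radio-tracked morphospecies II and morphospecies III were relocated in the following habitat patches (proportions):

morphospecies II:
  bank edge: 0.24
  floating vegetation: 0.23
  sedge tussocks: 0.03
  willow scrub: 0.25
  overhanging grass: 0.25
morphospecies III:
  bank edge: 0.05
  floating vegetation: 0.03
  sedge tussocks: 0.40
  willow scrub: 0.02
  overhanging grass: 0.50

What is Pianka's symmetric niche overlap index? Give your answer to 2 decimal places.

0.51

Σ p₁ᵢp₂ᵢ = 0.0120 + 0.0069 + 0.0120 + 0.0050 + 0.1250 = 0.1609
Σp_1ᵢ² = 0.24² + 0.23² + 0.03² + 0.25² + 0.25² = 0.0576 + 0.0529 + 0.0009 + 0.0625 + 0.0625 = 0.2364
Σp_2ᵢ² = 0.05² + 0.03² + 0.40² + 0.02² + 0.50² = 0.0025 + 0.0009 + 0.1600 + 0.0004 + 0.2500 = 0.4138
O = 0.1609 / √(0.2364 × 0.4138) = 0.1609 / 0.31277 = 0.5144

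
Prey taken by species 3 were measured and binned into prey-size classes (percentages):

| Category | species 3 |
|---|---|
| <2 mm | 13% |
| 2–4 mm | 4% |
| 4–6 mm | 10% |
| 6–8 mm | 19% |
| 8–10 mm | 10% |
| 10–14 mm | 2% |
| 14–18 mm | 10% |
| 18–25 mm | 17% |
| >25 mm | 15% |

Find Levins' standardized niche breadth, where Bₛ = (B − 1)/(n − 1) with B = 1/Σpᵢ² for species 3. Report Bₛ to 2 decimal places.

0.79

Convert percentages to proportions (divide by 100).
Σpᵢ² = 0.13² + 0.04² + 0.10² + 0.19² + 0.10² + 0.02² + 0.10² + 0.17² + 0.15² = 0.0169 + 0.0016 + 0.0100 + 0.0361 + 0.0100 + 0.0004 + 0.0100 + 0.0289 + 0.0225 = 0.1364
B = 1 / 0.1364 = 7.3314
Bₛ = (B − 1)/(n − 1) = (7.3314 − 1)/(9 − 1) = 6.3314/8 = 0.7914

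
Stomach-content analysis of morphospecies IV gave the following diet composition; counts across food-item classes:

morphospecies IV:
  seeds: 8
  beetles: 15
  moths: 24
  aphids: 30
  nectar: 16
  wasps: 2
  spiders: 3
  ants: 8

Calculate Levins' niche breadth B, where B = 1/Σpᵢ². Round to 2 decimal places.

5.36

Proportions for morphospecies IV (n=106): 8/106=0.0755, 15/106=0.1415, 24/106=0.2264, 30/106=0.2830, 16/106=0.1509, 2/106=0.0189, 3/106=0.0283, 8/106=0.0755
Σpᵢ² = 0.0755² + 0.1415² + 0.2264² + 0.2830² + 0.1509² + 0.0189² + 0.0283² + 0.0755² = 0.005700 + 0.020022 + 0.051257 + 0.080089 + 0.022771 + 0.000357 + 0.000801 + 0.005700 = 0.186697
B = 1 / 0.186697 = 5.3563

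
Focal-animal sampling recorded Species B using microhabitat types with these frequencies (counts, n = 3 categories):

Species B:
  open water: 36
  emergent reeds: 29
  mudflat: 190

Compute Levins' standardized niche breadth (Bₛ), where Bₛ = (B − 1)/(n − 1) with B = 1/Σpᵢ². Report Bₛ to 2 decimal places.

0.35

Proportions for Species B (n=255): 36/255=0.1412, 29/255=0.1137, 190/255=0.7451
Σpᵢ² = 0.1412² + 0.1137² + 0.7451² = 0.019937 + 0.012928 + 0.555174 = 0.588039
B = 1 / 0.588039 = 1.7006
Bₛ = (B − 1)/(n − 1) = (1.7006 − 1)/(3 − 1) = 0.7006/2 = 0.3503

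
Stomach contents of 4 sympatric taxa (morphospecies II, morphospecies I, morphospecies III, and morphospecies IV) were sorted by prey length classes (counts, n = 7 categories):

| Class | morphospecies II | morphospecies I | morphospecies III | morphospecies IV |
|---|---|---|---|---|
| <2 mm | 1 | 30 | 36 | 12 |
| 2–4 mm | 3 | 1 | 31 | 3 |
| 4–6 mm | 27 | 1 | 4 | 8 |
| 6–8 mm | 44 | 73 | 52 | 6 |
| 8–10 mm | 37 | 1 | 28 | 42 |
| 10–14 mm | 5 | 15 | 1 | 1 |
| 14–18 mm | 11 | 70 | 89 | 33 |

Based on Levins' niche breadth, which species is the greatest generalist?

Proportions for morphospecies II (n=128): 1/128=0.0078, 3/128=0.0234, 27/128=0.2109, 44/128=0.3438, 37/128=0.2891, 5/128=0.0391, 11/128=0.0859
Proportions for morphospecies I (n=191): 30/191=0.1571, 1/191=0.0052, 1/191=0.0052, 73/191=0.3822, 1/191=0.0052, 15/191=0.0785, 70/191=0.3665
Proportions for morphospecies III (n=241): 36/241=0.1494, 31/241=0.1286, 4/241=0.0166, 52/241=0.2158, 28/241=0.1162, 1/241=0.0041, 89/241=0.3693
Proportions for morphospecies IV (n=105): 12/105=0.1143, 3/105=0.0286, 8/105=0.0762, 6/105=0.0571, 42/105=0.4000, 1/105=0.0095, 33/105=0.3143
Σp_IIᵢ² = 0.0078² + 0.0234² + 0.2109² + 0.3438² + 0.2891² + 0.0391² + 0.0859² = 0.000061 + 0.000548 + 0.044479 + 0.118198 + 0.083579 + 0.001529 + 0.007379 = 0.255773
B_II = 1 / 0.255773 = 3.9097
Σp_Iᵢ² = 0.1571² + 0.0052² + 0.0052² + 0.3822² + 0.0052² + 0.0785² + 0.3665² = 0.024680 + 0.000027 + 0.000027 + 0.146077 + 0.000027 + 0.006162 + 0.134322 = 0.311322
B_I = 1 / 0.311322 = 3.2121
Σp_IIIᵢ² = 0.1494² + 0.1286² + 0.0166² + 0.2158² + 0.1162² + 0.0041² + 0.3693² = 0.022320 + 0.016538 + 0.000276 + 0.046570 + 0.013502 + 0.000017 + 0.136382 = 0.235605
B_III = 1 / 0.235605 = 4.2444
Σp_IVᵢ² = 0.1143² + 0.0286² + 0.0762² + 0.0571² + 0.4000² + 0.0095² + 0.3143² = 0.013064 + 0.000818 + 0.005806 + 0.003260 + 0.160000 + 0.000090 + 0.098784 = 0.281822
B_IV = 1 / 0.281822 = 3.5483
Highest B → broadest niche (most generalist): morphospecies III (B = 4.24).

morphospecies III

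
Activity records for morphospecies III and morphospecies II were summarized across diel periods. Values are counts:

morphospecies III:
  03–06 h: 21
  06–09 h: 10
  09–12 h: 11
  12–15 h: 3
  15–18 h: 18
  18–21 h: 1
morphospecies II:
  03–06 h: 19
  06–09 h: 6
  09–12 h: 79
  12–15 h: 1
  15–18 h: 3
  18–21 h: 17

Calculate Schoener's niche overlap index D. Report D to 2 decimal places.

0.42

Proportions for morphospecies III (n=64): 21/64=0.3281, 10/64=0.1563, 11/64=0.1719, 3/64=0.0469, 18/64=0.2813, 1/64=0.0156
Proportions for morphospecies II (n=125): 19/125=0.1520, 6/125=0.0480, 79/125=0.6320, 1/125=0.0080, 3/125=0.0240, 17/125=0.1360
Σ|p₁ᵢ − p₂ᵢ| = 0.1761 + 0.1083 + 0.4601 + 0.0389 + 0.2573 + 0.1204 = 1.1611
D = 1 − ½ × 1.1611 = 1 − 0.58055 = 0.41945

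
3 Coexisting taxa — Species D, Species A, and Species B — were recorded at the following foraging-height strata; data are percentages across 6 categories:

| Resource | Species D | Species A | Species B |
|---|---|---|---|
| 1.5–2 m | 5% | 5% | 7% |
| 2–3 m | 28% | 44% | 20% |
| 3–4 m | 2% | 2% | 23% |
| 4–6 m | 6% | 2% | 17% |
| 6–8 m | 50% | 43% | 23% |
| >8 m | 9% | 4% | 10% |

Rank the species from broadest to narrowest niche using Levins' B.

Convert percentages to proportions (divide by 100).
Σp_Dᵢ² = 0.05² + 0.28² + 0.02² + 0.06² + 0.50² + 0.09² = 0.0025 + 0.0784 + 0.0004 + 0.0036 + 0.2500 + 0.0081 = 0.3430
B_D = 1 / 0.3430 = 2.9155
Σp_Aᵢ² = 0.05² + 0.44² + 0.02² + 0.02² + 0.43² + 0.04² = 0.0025 + 0.1936 + 0.0004 + 0.0004 + 0.1849 + 0.0016 = 0.3834
B_A = 1 / 0.3834 = 2.6082
Σp_Bᵢ² = 0.07² + 0.20² + 0.23² + 0.17² + 0.23² + 0.10² = 0.0049 + 0.0400 + 0.0529 + 0.0289 + 0.0529 + 0.0100 = 0.1896
B_B = 1 / 0.1896 = 5.2743
Ranking by B (broadest → narrowest): Species B (5.27) > Species D (2.92) > Species A (2.61)

Species B > Species D > Species A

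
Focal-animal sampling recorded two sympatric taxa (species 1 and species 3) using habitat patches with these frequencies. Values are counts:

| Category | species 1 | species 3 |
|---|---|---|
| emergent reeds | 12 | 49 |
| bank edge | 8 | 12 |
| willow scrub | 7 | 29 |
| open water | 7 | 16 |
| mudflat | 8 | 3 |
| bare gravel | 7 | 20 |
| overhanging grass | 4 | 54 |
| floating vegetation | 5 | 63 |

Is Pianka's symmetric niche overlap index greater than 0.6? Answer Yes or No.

Yes

Proportions for species 1 (n=58): 12/58=0.2069, 8/58=0.1379, 7/58=0.1207, 7/58=0.1207, 8/58=0.1379, 7/58=0.1207, 4/58=0.0690, 5/58=0.0862
Proportions for species 3 (n=246): 49/246=0.1992, 12/246=0.0488, 29/246=0.1179, 16/246=0.0650, 3/246=0.0122, 20/246=0.0813, 54/246=0.2195, 63/246=0.2561
Σ p₁ᵢp₂ᵢ = 0.041214 + 0.006730 + 0.014231 + 0.007846 + 0.001682 + 0.009813 + 0.015146 + 0.022076 = 0.118738
Σp_1ᵢ² = 0.2069² + 0.1379² + 0.1207² + 0.1207² + 0.1379² + 0.1207² + 0.0690² + 0.0862² = 0.042808 + 0.019016 + 0.014568 + 0.014568 + 0.019016 + 0.014568 + 0.004761 + 0.007430 = 0.136735
Σp_2ᵢ² = 0.1992² + 0.0488² + 0.1179² + 0.0650² + 0.0122² + 0.0813² + 0.2195² + 0.2561² = 0.039681 + 0.002381 + 0.013900 + 0.004225 + 0.000149 + 0.006610 + 0.048180 + 0.065587 = 0.180713
O = 0.118738 / √(0.136735 × 0.180713) = 0.118738 / 0.1571935 = 0.7554
O = 0.7554 > 0.6 → Yes.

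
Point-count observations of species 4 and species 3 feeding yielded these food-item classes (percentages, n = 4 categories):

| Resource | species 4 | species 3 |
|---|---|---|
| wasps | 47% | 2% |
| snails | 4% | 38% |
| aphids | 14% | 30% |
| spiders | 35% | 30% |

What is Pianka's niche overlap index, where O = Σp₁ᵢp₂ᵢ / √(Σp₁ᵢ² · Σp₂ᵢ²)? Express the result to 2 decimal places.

0.50

Convert percentages to proportions (divide by 100).
Σ p₁ᵢp₂ᵢ = 0.0094 + 0.0152 + 0.0420 + 0.1050 = 0.1716
Σp_1ᵢ² = 0.47² + 0.04² + 0.14² + 0.35² = 0.2209 + 0.0016 + 0.0196 + 0.1225 = 0.3646
Σp_2ᵢ² = 0.02² + 0.38² + 0.30² + 0.30² = 0.0004 + 0.1444 + 0.0900 + 0.0900 = 0.3248
O = 0.1716 / √(0.3646 × 0.3248) = 0.1716 / 0.34413 = 0.4986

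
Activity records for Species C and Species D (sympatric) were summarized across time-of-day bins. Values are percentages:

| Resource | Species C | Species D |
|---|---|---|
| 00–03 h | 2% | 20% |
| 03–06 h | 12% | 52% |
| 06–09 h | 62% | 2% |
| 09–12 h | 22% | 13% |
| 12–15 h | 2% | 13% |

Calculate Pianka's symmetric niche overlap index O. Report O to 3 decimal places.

Convert percentages to proportions (divide by 100).
Σ p₁ᵢp₂ᵢ = 0.0040 + 0.0624 + 0.0124 + 0.0286 + 0.0026 = 0.1100
Σp_1ᵢ² = 0.02² + 0.12² + 0.62² + 0.22² + 0.02² = 0.0004 + 0.0144 + 0.3844 + 0.0484 + 0.0004 = 0.4480
Σp_2ᵢ² = 0.20² + 0.52² + 0.02² + 0.13² + 0.13² = 0.0400 + 0.2704 + 0.0004 + 0.0169 + 0.0169 = 0.3446
O = 0.1100 / √(0.4480 × 0.3446) = 0.1100 / 0.392913 = 0.27996

0.280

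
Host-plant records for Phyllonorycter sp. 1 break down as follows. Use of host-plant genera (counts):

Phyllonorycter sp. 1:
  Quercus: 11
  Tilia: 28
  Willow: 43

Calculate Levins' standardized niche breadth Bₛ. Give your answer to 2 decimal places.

0.72

Proportions for Phyllonorycter sp. 1 (n=82): 11/82=0.1341, 28/82=0.3415, 43/82=0.5244
Σpᵢ² = 0.1341² + 0.3415² + 0.5244² = 0.017983 + 0.116622 + 0.274995 = 0.409600
B = 1 / 0.409600 = 2.4414
Bₛ = (B − 1)/(n − 1) = (2.4414 − 1)/(3 − 1) = 1.4414/2 = 0.7207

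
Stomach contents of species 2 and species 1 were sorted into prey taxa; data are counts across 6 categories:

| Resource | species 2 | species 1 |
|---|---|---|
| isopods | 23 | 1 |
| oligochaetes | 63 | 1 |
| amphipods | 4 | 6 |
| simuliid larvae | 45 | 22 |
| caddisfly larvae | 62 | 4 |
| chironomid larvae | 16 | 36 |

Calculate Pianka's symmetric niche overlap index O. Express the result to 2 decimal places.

Proportions for species 2 (n=213): 23/213=0.1080, 63/213=0.2958, 4/213=0.0188, 45/213=0.2113, 62/213=0.2911, 16/213=0.0751
Proportions for species 1 (n=70): 1/70=0.0143, 1/70=0.0143, 6/70=0.0857, 22/70=0.3143, 4/70=0.0571, 36/70=0.5143
Σ p₁ᵢp₂ᵢ = 0.001544 + 0.004230 + 0.001611 + 0.066412 + 0.016622 + 0.038624 = 0.129043
Σp_1ᵢ² = 0.1080² + 0.2958² + 0.0188² + 0.2113² + 0.2911² + 0.0751² = 0.011664 + 0.087498 + 0.000353 + 0.044648 + 0.084739 + 0.005640 = 0.234542
Σp_2ᵢ² = 0.0143² + 0.0143² + 0.0857² + 0.3143² + 0.0571² + 0.5143² = 0.000204 + 0.000204 + 0.007344 + 0.098784 + 0.003260 + 0.264504 = 0.374300
O = 0.129043 / √(0.234542 × 0.374300) = 0.129043 / 0.2962922 = 0.4355

0.44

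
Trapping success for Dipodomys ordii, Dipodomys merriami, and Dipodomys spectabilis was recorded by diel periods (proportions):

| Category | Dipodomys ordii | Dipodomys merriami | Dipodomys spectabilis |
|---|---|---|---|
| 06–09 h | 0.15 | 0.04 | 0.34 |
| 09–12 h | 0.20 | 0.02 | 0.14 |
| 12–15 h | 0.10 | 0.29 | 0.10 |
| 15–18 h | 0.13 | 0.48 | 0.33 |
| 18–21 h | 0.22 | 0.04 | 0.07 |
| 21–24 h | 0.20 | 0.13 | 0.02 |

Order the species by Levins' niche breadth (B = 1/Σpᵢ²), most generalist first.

Σp_ordiᵢ² = 0.15² + 0.20² + 0.10² + 0.13² + 0.22² + 0.20² = 0.0225 + 0.0400 + 0.0100 + 0.0169 + 0.0484 + 0.0400 = 0.1778
B_ordi = 1 / 0.1778 = 5.6243
Σp_merrᵢ² = 0.04² + 0.02² + 0.29² + 0.48² + 0.04² + 0.13² = 0.0016 + 0.0004 + 0.0841 + 0.2304 + 0.0016 + 0.0169 = 0.3350
B_merr = 1 / 0.3350 = 2.9851
Σp_specᵢ² = 0.34² + 0.14² + 0.10² + 0.33² + 0.07² + 0.02² = 0.1156 + 0.0196 + 0.0100 + 0.1089 + 0.0049 + 0.0004 = 0.2594
B_spec = 1 / 0.2594 = 3.8551
Ranking by B (broadest → narrowest): Dipodomys ordii (5.62) > Dipodomys spectabilis (3.86) > Dipodomys merriami (2.99)

Dipodomys ordii > Dipodomys spectabilis > Dipodomys merriami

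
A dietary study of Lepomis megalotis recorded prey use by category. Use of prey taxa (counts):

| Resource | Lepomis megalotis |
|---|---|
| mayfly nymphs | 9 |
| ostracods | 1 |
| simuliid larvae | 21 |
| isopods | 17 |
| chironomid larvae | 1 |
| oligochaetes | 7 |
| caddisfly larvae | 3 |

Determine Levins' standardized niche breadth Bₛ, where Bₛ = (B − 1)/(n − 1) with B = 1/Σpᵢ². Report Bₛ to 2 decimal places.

Proportions for Lepomis megalotis (n=59): 9/59=0.1525, 1/59=0.0169, 21/59=0.3559, 17/59=0.2881, 1/59=0.0169, 7/59=0.1186, 3/59=0.0508
Σpᵢ² = 0.1525² + 0.0169² + 0.3559² + 0.2881² + 0.0169² + 0.1186² + 0.0508² = 0.023256 + 0.000286 + 0.126665 + 0.083002 + 0.000286 + 0.014066 + 0.002581 = 0.250142
B = 1 / 0.250142 = 3.9977
Bₛ = (B − 1)/(n − 1) = (3.9977 − 1)/(7 − 1) = 2.9977/6 = 0.4996

0.50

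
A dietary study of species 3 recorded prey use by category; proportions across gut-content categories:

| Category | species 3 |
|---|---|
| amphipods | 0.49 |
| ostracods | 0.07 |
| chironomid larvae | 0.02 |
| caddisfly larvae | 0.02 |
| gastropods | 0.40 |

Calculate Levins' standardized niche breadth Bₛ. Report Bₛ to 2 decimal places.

Σpᵢ² = 0.49² + 0.07² + 0.02² + 0.02² + 0.40² = 0.2401 + 0.0049 + 0.0004 + 0.0004 + 0.1600 = 0.4058
B = 1 / 0.4058 = 2.4643
Bₛ = (B − 1)/(n − 1) = (2.4643 − 1)/(5 − 1) = 1.4643/4 = 0.3661

0.37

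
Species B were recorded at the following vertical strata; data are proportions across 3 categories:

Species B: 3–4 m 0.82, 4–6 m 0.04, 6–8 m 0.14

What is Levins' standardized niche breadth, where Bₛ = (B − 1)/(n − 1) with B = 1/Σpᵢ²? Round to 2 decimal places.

0.22

Σpᵢ² = 0.82² + 0.04² + 0.14² = 0.6724 + 0.0016 + 0.0196 = 0.6936
B = 1 / 0.6936 = 1.4418
Bₛ = (B − 1)/(n − 1) = (1.4418 − 1)/(3 − 1) = 0.4418/2 = 0.2209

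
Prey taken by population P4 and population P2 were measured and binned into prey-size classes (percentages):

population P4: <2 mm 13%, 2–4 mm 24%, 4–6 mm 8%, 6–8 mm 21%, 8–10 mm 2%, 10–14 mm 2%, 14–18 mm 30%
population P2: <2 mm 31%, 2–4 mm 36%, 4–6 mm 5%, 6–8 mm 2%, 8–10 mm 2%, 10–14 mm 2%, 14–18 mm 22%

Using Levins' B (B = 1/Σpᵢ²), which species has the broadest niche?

population P4

Convert percentages to proportions (divide by 100).
Σp_P4ᵢ² = 0.13² + 0.24² + 0.08² + 0.21² + 0.02² + 0.02² + 0.30² = 0.0169 + 0.0576 + 0.0064 + 0.0441 + 0.0004 + 0.0004 + 0.0900 = 0.2158
B_P4 = 1 / 0.2158 = 4.6339
Σp_P2ᵢ² = 0.31² + 0.36² + 0.05² + 0.02² + 0.02² + 0.02² + 0.22² = 0.0961 + 0.1296 + 0.0025 + 0.0004 + 0.0004 + 0.0004 + 0.0484 = 0.2778
B_P2 = 1 / 0.2778 = 3.5997
Highest B → broadest niche (most generalist): population P4 (B = 4.63).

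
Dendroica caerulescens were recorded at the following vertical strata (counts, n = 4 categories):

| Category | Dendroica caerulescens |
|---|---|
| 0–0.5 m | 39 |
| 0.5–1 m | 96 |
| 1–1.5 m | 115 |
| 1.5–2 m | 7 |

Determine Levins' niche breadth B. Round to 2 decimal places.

2.75

Proportions for Dendroica caerulescens (n=257): 39/257=0.1518, 96/257=0.3735, 115/257=0.4475, 7/257=0.0272
Σpᵢ² = 0.1518² + 0.3735² + 0.4475² + 0.0272² = 0.023043 + 0.139502 + 0.200256 + 0.000740 = 0.363541
B = 1 / 0.363541 = 2.7507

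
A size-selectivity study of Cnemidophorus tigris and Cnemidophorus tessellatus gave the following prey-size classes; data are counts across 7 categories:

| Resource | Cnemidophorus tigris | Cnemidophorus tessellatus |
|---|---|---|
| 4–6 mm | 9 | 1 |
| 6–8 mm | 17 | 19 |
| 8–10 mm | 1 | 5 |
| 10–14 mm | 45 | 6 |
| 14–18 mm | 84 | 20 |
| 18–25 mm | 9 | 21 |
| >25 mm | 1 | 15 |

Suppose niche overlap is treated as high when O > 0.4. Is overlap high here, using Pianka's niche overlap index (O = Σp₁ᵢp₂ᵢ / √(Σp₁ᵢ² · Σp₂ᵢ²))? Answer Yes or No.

Yes

Proportions for Cnemidophorus tigris (n=166): 9/166=0.0542, 17/166=0.1024, 1/166=0.0060, 45/166=0.2711, 84/166=0.5060, 9/166=0.0542, 1/166=0.0060
Proportions for Cnemidophorus tessellatus (n=87): 1/87=0.0115, 19/87=0.2184, 5/87=0.0575, 6/87=0.0690, 20/87=0.2299, 21/87=0.2414, 15/87=0.1724
Σ p₁ᵢp₂ᵢ = 0.000623 + 0.022364 + 0.000345 + 0.018706 + 0.116329 + 0.013084 + 0.001034 = 0.172485
Σp_1ᵢ² = 0.0542² + 0.1024² + 0.0060² + 0.2711² + 0.5060² + 0.0542² + 0.0060² = 0.002938 + 0.010486 + 0.000036 + 0.073495 + 0.256036 + 0.002938 + 0.000036 = 0.345965
Σp_2ᵢ² = 0.0115² + 0.2184² + 0.0575² + 0.0690² + 0.2299² + 0.2414² + 0.1724² = 0.000132 + 0.047699 + 0.003306 + 0.004761 + 0.052854 + 0.058274 + 0.029722 = 0.196748
O = 0.172485 / √(0.345965 × 0.196748) = 0.172485 / 0.2608983 = 0.6611
O = 0.6611 > 0.4 → Yes.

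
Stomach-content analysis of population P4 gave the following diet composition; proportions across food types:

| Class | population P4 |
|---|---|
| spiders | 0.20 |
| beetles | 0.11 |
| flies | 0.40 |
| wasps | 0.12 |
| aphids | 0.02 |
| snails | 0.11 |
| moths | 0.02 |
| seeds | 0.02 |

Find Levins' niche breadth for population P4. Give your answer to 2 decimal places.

Σpᵢ² = 0.20² + 0.11² + 0.40² + 0.12² + 0.02² + 0.11² + 0.02² + 0.02² = 0.0400 + 0.0121 + 0.1600 + 0.0144 + 0.0004 + 0.0121 + 0.0004 + 0.0004 = 0.2398
B = 1 / 0.2398 = 4.1701

4.17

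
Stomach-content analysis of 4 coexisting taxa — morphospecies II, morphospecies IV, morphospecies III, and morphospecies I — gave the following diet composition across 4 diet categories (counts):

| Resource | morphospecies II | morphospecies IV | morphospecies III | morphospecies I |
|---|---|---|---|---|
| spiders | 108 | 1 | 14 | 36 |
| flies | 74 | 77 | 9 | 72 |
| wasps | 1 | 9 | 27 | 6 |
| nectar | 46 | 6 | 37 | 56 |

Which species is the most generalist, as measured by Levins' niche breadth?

Proportions for morphospecies II (n=229): 108/229=0.4716, 74/229=0.3231, 1/229=0.0044, 46/229=0.2009
Proportions for morphospecies IV (n=93): 1/93=0.0108, 77/93=0.8280, 9/93=0.0968, 6/93=0.0645
Proportions for morphospecies III (n=87): 14/87=0.1609, 9/87=0.1034, 27/87=0.3103, 37/87=0.4253
Proportions for morphospecies I (n=170): 36/170=0.2118, 72/170=0.4235, 6/170=0.0353, 56/170=0.3294
Σp_IIᵢ² = 0.4716² + 0.3231² + 0.0044² + 0.2009² = 0.222407 + 0.104394 + 0.000019 + 0.040361 = 0.367181
B_II = 1 / 0.367181 = 2.7235
Σp_IVᵢ² = 0.0108² + 0.8280² + 0.0968² + 0.0645² = 0.000117 + 0.685584 + 0.009370 + 0.004160 = 0.699231
B_IV = 1 / 0.699231 = 1.4301
Σp_IIIᵢ² = 0.1609² + 0.1034² + 0.3103² + 0.4253² = 0.025889 + 0.010692 + 0.096286 + 0.180880 = 0.313747
B_III = 1 / 0.313747 = 3.1873
Σp_Iᵢ² = 0.2118² + 0.4235² + 0.0353² + 0.3294² = 0.044859 + 0.179352 + 0.001246 + 0.108504 = 0.333961
B_I = 1 / 0.333961 = 2.9944
Highest B → broadest niche (most generalist): morphospecies III (B = 3.19).

morphospecies III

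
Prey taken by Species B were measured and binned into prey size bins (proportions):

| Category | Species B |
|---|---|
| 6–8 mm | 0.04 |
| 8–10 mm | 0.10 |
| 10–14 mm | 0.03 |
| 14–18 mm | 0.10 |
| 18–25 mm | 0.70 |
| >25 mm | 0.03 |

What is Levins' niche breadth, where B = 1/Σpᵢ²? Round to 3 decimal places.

1.948

Σpᵢ² = 0.04² + 0.10² + 0.03² + 0.10² + 0.70² + 0.03² = 0.0016 + 0.0100 + 0.0009 + 0.0100 + 0.4900 + 0.0009 = 0.5134
B = 1 / 0.5134 = 1.94780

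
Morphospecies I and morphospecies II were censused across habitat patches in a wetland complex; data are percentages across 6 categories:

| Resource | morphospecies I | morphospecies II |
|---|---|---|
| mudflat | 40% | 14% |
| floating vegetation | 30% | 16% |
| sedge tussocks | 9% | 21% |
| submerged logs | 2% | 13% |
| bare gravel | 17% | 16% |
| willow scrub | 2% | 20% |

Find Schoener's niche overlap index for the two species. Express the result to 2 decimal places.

0.59

Convert percentages to proportions (divide by 100).
Σ|p₁ᵢ − p₂ᵢ| = 0.26 + 0.14 + 0.12 + 0.11 + 0.01 + 0.18 = 0.82
D = 1 − ½ × 0.82 = 1 − 0.410 = 0.5900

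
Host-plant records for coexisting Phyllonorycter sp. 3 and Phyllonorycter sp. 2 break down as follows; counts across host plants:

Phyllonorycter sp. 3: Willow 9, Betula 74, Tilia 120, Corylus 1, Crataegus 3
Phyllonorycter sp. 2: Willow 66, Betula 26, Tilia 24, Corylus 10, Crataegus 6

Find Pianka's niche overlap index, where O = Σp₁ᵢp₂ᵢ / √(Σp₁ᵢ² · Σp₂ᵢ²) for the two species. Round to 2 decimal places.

0.51

Proportions for Phyllonorycter sp. 3 (n=207): 9/207=0.0435, 74/207=0.3575, 120/207=0.5797, 1/207=0.0048, 3/207=0.0145
Proportions for Phyllonorycter sp. 2 (n=132): 66/132=0.5000, 26/132=0.1970, 24/132=0.1818, 10/132=0.0758, 6/132=0.0455
Σ p₁ᵢp₂ᵢ = 0.021750 + 0.070428 + 0.105389 + 0.000364 + 0.000660 = 0.198591
Σp_1ᵢ² = 0.0435² + 0.3575² + 0.5797² + 0.0048² + 0.0145² = 0.001892 + 0.127806 + 0.336052 + 0.000023 + 0.000210 = 0.465983
Σp_2ᵢ² = 0.5000² + 0.1970² + 0.1818² + 0.0758² + 0.0455² = 0.250000 + 0.038809 + 0.033051 + 0.005746 + 0.002070 = 0.329676
O = 0.198591 / √(0.465983 × 0.329676) = 0.198591 / 0.3919482 = 0.5067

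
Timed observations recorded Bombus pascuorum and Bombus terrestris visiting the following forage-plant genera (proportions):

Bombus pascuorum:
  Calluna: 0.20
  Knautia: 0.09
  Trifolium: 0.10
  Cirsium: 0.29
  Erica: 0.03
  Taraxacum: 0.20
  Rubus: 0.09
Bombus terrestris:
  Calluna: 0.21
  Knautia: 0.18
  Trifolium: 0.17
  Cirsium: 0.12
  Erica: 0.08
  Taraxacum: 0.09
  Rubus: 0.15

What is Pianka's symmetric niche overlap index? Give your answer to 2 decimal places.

0.83

Σ p₁ᵢp₂ᵢ = 0.0420 + 0.0162 + 0.0170 + 0.0348 + 0.0024 + 0.0180 + 0.0135 = 0.1439
Σp_1ᵢ² = 0.20² + 0.09² + 0.10² + 0.29² + 0.03² + 0.20² + 0.09² = 0.0400 + 0.0081 + 0.0100 + 0.0841 + 0.0009 + 0.0400 + 0.0081 = 0.1912
Σp_2ᵢ² = 0.21² + 0.18² + 0.17² + 0.12² + 0.08² + 0.09² + 0.15² = 0.0441 + 0.0324 + 0.0289 + 0.0144 + 0.0064 + 0.0081 + 0.0225 = 0.1568
O = 0.1439 / √(0.1912 × 0.1568) = 0.1439 / 0.17315 = 0.8311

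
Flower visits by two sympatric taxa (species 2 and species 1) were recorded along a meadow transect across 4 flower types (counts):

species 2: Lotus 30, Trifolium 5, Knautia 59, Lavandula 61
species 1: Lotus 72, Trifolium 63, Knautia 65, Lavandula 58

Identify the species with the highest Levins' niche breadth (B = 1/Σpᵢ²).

Proportions for species 2 (n=155): 30/155=0.1935, 5/155=0.0323, 59/155=0.3806, 61/155=0.3935
Proportions for species 1 (n=258): 72/258=0.2791, 63/258=0.2442, 65/258=0.2519, 58/258=0.2248
Σp_2ᵢ² = 0.1935² + 0.0323² + 0.3806² + 0.3935² = 0.037442 + 0.001043 + 0.144856 + 0.154842 = 0.338183
B_2 = 1 / 0.338183 = 2.9570
Σp_1ᵢ² = 0.2791² + 0.2442² + 0.2519² + 0.2248² = 0.077897 + 0.059634 + 0.063454 + 0.050535 = 0.251520
B_1 = 1 / 0.251520 = 3.9758
Highest B → broadest niche (most generalist): species 1 (B = 3.98).

species 1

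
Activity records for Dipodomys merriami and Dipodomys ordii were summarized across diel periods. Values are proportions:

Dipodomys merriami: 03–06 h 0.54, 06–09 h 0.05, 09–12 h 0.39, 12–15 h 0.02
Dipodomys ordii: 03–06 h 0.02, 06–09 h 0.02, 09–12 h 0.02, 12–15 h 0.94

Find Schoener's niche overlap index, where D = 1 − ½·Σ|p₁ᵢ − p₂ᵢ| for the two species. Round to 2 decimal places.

Σ|p₁ᵢ − p₂ᵢ| = 0.52 + 0.03 + 0.37 + 0.92 = 1.84
D = 1 − ½ × 1.84 = 1 − 0.920 = 0.0800

0.08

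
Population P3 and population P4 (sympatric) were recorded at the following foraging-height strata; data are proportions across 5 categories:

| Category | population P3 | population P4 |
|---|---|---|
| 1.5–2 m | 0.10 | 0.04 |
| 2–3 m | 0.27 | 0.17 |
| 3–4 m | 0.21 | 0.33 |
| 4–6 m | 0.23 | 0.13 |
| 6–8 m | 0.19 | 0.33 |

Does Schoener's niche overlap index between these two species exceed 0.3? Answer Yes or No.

Yes

Σ|p₁ᵢ − p₂ᵢ| = 0.06 + 0.10 + 0.12 + 0.10 + 0.14 = 0.52
D = 1 − ½ × 0.52 = 1 − 0.260 = 0.7400
D = 0.7400 > 0.3 → Yes.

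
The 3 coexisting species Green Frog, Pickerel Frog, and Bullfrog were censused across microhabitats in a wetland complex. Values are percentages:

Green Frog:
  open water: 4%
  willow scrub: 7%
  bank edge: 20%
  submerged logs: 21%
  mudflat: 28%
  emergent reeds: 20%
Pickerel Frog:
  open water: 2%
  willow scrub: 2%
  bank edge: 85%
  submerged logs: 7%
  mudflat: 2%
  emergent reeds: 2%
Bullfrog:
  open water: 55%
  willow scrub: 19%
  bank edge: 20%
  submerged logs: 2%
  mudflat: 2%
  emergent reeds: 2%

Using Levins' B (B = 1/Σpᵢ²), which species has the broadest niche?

Convert percentages to proportions (divide by 100).
Σp_Greeᵢ² = 0.04² + 0.07² + 0.20² + 0.21² + 0.28² + 0.20² = 0.0016 + 0.0049 + 0.0400 + 0.0441 + 0.0784 + 0.0400 = 0.2090
B_Gree = 1 / 0.2090 = 4.7847
Σp_Pickᵢ² = 0.02² + 0.02² + 0.85² + 0.07² + 0.02² + 0.02² = 0.0004 + 0.0004 + 0.7225 + 0.0049 + 0.0004 + 0.0004 = 0.7290
B_Pick = 1 / 0.7290 = 1.3717
Σp_Bullᵢ² = 0.55² + 0.19² + 0.20² + 0.02² + 0.02² + 0.02² = 0.3025 + 0.0361 + 0.0400 + 0.0004 + 0.0004 + 0.0004 = 0.3798
B_Bull = 1 / 0.3798 = 2.6330
Highest B → broadest niche (most generalist): Green Frog (B = 4.78).

Green Frog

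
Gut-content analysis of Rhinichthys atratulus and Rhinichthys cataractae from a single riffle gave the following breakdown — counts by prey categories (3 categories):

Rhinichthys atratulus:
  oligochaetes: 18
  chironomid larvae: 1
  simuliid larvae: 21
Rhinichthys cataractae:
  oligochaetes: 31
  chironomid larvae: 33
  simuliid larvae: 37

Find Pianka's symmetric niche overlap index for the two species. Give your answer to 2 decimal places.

0.85

Proportions for Rhinichthys atratulus (n=40): 18/40=0.4500, 1/40=0.0250, 21/40=0.5250
Proportions for Rhinichthys cataractae (n=101): 31/101=0.3069, 33/101=0.3267, 37/101=0.3663
Σ p₁ᵢp₂ᵢ = 0.138105 + 0.008168 + 0.192308 = 0.338581
Σp_1ᵢ² = 0.4500² + 0.0250² + 0.5250² = 0.202500 + 0.000625 + 0.275625 = 0.478750
Σp_2ᵢ² = 0.3069² + 0.3267² + 0.3663² = 0.094188 + 0.106733 + 0.134176 = 0.335097
O = 0.338581 / √(0.478750 × 0.335097) = 0.338581 / 0.4005343 = 0.8453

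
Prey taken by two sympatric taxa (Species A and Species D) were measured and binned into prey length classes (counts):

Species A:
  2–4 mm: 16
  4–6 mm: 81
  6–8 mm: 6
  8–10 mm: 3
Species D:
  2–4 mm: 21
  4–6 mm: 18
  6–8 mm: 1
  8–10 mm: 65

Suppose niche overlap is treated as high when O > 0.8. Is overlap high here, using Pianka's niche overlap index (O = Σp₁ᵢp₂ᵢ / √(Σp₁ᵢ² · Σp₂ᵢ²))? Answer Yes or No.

No

Proportions for Species A (n=106): 16/106=0.1509, 81/106=0.7642, 6/106=0.0566, 3/106=0.0283
Proportions for Species D (n=105): 21/105=0.2000, 18/105=0.1714, 1/105=0.0095, 65/105=0.6190
Σ p₁ᵢp₂ᵢ = 0.030180 + 0.130984 + 0.000538 + 0.017518 = 0.179220
Σp_1ᵢ² = 0.1509² + 0.7642² + 0.0566² + 0.0283² = 0.022771 + 0.584002 + 0.003204 + 0.000801 = 0.610778
Σp_2ᵢ² = 0.2000² + 0.1714² + 0.0095² + 0.6190² = 0.040000 + 0.029378 + 0.000090 + 0.383161 = 0.452629
O = 0.179220 / √(0.610778 × 0.452629) = 0.179220 / 0.5257907 = 0.3409
O = 0.3409 < 0.8 → No.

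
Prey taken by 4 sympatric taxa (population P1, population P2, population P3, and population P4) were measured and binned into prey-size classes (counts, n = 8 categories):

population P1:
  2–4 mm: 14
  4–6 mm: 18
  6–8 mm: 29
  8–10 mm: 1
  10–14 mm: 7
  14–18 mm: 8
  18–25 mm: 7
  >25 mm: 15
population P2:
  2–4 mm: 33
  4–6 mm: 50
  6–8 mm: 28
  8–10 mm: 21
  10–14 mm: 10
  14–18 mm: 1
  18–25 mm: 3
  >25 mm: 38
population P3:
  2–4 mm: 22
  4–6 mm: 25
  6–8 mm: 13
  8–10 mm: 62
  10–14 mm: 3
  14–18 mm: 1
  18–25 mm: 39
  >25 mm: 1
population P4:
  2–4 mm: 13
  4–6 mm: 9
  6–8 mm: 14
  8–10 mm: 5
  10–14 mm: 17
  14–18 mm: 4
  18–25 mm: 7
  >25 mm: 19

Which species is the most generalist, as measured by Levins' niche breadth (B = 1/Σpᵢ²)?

Proportions for population P1 (n=99): 14/99=0.1414, 18/99=0.1818, 29/99=0.2929, 1/99=0.0101, 7/99=0.0707, 8/99=0.0808, 7/99=0.0707, 15/99=0.1515
Proportions for population P2 (n=184): 33/184=0.1793, 50/184=0.2717, 28/184=0.1522, 21/184=0.1141, 10/184=0.0543, 1/184=0.0054, 3/184=0.0163, 38/184=0.2065
Proportions for population P3 (n=166): 22/166=0.1325, 25/166=0.1506, 13/166=0.0783, 62/166=0.3735, 3/166=0.0181, 1/166=0.0060, 39/166=0.2349, 1/166=0.0060
Proportions for population P4 (n=88): 13/88=0.1477, 9/88=0.1023, 14/88=0.1591, 5/88=0.0568, 17/88=0.1932, 4/88=0.0455, 7/88=0.0795, 19/88=0.2159
Σp_P1ᵢ² = 0.1414² + 0.1818² + 0.2929² + 0.0101² + 0.0707² + 0.0808² + 0.0707² + 0.1515² = 0.019994 + 0.033051 + 0.085790 + 0.000102 + 0.004998 + 0.006529 + 0.004998 + 0.022952 = 0.178414
B_P1 = 1 / 0.178414 = 5.6049
Σp_P2ᵢ² = 0.1793² + 0.2717² + 0.1522² + 0.1141² + 0.0543² + 0.0054² + 0.0163² + 0.2065² = 0.032148 + 0.073821 + 0.023165 + 0.013019 + 0.002948 + 0.000029 + 0.000266 + 0.042642 = 0.188038
B_P2 = 1 / 0.188038 = 5.3181
Σp_P3ᵢ² = 0.1325² + 0.1506² + 0.0783² + 0.3735² + 0.0181² + 0.0060² + 0.2349² + 0.0060² = 0.017556 + 0.022680 + 0.006131 + 0.139502 + 0.000328 + 0.000036 + 0.055178 + 0.000036 = 0.241447
B_P3 = 1 / 0.241447 = 4.1417
Σp_P4ᵢ² = 0.1477² + 0.1023² + 0.1591² + 0.0568² + 0.1932² + 0.0455² + 0.0795² + 0.2159² = 0.021815 + 0.010465 + 0.025313 + 0.003226 + 0.037326 + 0.002070 + 0.006320 + 0.046613 = 0.153148
B_P4 = 1 / 0.153148 = 6.5296
Highest B → broadest niche (most generalist): population P4 (B = 6.53).

population P4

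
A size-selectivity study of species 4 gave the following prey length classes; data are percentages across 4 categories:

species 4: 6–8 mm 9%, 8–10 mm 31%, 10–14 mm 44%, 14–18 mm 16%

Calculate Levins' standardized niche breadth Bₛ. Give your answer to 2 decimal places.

0.70

Convert percentages to proportions (divide by 100).
Σpᵢ² = 0.09² + 0.31² + 0.44² + 0.16² = 0.0081 + 0.0961 + 0.1936 + 0.0256 = 0.3234
B = 1 / 0.3234 = 3.0921
Bₛ = (B − 1)/(n − 1) = (3.0921 − 1)/(4 − 1) = 2.0921/3 = 0.6974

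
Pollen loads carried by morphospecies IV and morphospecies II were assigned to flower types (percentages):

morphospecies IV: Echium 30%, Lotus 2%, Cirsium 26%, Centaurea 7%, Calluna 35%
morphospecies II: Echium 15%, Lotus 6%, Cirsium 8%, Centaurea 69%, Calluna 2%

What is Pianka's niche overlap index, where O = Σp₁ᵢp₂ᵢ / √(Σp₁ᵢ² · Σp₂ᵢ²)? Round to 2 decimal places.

0.32

Convert percentages to proportions (divide by 100).
Σ p₁ᵢp₂ᵢ = 0.0450 + 0.0012 + 0.0208 + 0.0483 + 0.0070 = 0.1223
Σp_1ᵢ² = 0.30² + 0.02² + 0.26² + 0.07² + 0.35² = 0.0900 + 0.0004 + 0.0676 + 0.0049 + 0.1225 = 0.2854
Σp_2ᵢ² = 0.15² + 0.06² + 0.08² + 0.69² + 0.02² = 0.0225 + 0.0036 + 0.0064 + 0.4761 + 0.0004 = 0.5090
O = 0.1223 / √(0.2854 × 0.5090) = 0.1223 / 0.38114 = 0.3209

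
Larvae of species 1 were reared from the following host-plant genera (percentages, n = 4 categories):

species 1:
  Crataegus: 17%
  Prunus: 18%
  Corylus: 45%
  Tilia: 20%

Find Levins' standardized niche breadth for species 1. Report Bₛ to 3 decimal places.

0.764

Convert percentages to proportions (divide by 100).
Σpᵢ² = 0.17² + 0.18² + 0.45² + 0.20² = 0.0289 + 0.0324 + 0.2025 + 0.0400 = 0.3038
B = 1 / 0.3038 = 3.29164
Bₛ = (B − 1)/(n − 1) = (3.29164 − 1)/(4 − 1) = 2.29164/3 = 0.76388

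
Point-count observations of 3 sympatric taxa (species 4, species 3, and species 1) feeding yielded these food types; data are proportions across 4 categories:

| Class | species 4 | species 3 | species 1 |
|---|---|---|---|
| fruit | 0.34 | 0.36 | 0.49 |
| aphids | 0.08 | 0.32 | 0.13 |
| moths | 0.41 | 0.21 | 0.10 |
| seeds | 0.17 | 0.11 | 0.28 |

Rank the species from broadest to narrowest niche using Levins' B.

species 3 > species 4 > species 1

Σp_4ᵢ² = 0.34² + 0.08² + 0.41² + 0.17² = 0.1156 + 0.0064 + 0.1681 + 0.0289 = 0.3190
B_4 = 1 / 0.3190 = 3.1348
Σp_3ᵢ² = 0.36² + 0.32² + 0.21² + 0.11² = 0.1296 + 0.1024 + 0.0441 + 0.0121 = 0.2882
B_3 = 1 / 0.2882 = 3.4698
Σp_1ᵢ² = 0.49² + 0.13² + 0.10² + 0.28² = 0.2401 + 0.0169 + 0.0100 + 0.0784 = 0.3454
B_1 = 1 / 0.3454 = 2.8952
Ranking by B (broadest → narrowest): species 3 (3.47) > species 4 (3.13) > species 1 (2.90)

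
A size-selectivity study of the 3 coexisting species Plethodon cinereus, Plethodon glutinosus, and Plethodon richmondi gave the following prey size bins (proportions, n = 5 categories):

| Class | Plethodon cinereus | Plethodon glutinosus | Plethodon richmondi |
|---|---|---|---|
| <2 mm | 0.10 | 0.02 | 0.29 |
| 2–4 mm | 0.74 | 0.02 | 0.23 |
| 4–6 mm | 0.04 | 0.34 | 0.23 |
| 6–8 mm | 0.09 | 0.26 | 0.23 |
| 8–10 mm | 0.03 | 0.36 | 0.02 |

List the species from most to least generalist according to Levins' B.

Plethodon richmondi > Plethodon glutinosus > Plethodon cinereus

Σp_cineᵢ² = 0.10² + 0.74² + 0.04² + 0.09² + 0.03² = 0.0100 + 0.5476 + 0.0016 + 0.0081 + 0.0009 = 0.5682
B_cine = 1 / 0.5682 = 1.7599
Σp_glutᵢ² = 0.02² + 0.02² + 0.34² + 0.26² + 0.36² = 0.0004 + 0.0004 + 0.1156 + 0.0676 + 0.1296 = 0.3136
B_glut = 1 / 0.3136 = 3.1888
Σp_richᵢ² = 0.29² + 0.23² + 0.23² + 0.23² + 0.02² = 0.0841 + 0.0529 + 0.0529 + 0.0529 + 0.0004 = 0.2432
B_rich = 1 / 0.2432 = 4.1118
Ranking by B (broadest → narrowest): Plethodon richmondi (4.11) > Plethodon glutinosus (3.19) > Plethodon cinereus (1.76)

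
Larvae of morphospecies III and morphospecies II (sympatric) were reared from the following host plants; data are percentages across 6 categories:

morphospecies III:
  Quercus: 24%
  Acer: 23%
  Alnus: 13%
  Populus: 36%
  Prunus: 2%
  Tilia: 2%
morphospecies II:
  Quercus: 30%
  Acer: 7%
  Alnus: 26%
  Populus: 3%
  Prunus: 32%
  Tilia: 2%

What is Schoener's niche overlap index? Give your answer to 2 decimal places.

Convert percentages to proportions (divide by 100).
Σ|p₁ᵢ − p₂ᵢ| = 0.06 + 0.16 + 0.13 + 0.33 + 0.30 + 0.00 = 0.98
D = 1 − ½ × 0.98 = 1 − 0.490 = 0.5100

0.51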